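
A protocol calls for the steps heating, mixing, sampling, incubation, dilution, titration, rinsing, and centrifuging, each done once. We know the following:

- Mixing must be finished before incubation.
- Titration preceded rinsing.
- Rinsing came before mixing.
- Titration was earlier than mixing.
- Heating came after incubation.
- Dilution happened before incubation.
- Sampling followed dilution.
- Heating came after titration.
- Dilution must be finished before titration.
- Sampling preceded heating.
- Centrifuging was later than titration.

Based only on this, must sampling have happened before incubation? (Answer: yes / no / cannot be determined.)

No chain of stated constraints runs from sampling to incubation, and none runs from incubation to sampling either.
So the relative order of sampling and incubation is not fixed by the given facts.

cannot be determined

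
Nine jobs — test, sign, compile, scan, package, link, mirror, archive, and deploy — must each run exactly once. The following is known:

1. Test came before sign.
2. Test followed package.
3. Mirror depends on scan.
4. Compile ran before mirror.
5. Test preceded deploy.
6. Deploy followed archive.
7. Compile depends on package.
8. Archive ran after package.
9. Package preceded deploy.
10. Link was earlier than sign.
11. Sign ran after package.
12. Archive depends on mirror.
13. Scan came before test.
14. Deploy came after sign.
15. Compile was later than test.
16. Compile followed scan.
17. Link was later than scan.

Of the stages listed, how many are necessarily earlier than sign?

4

Directly stated before sign: link, package, and test.
Scan reaches sign via scan → link → sign.
That's link, package, scan, and test — 4 in all.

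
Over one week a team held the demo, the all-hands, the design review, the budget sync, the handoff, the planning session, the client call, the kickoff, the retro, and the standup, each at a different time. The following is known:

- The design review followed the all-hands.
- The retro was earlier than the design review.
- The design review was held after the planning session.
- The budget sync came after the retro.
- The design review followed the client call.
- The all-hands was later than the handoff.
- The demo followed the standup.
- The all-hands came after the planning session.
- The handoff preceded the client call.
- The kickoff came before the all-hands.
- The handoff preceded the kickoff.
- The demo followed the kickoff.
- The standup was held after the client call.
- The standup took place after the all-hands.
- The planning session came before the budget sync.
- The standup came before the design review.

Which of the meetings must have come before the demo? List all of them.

Directly stated before the demo: the kickoff and the standup.
The all-hands reaches the demo via the all-hands → the standup → the demo.
The client call reaches the demo via the client call → the standup → the demo.
The handoff reaches the demo via the handoff → the kickoff → the demo.
Likewise the planning session reaches the demo by chaining the stated constraints.
No chain forces the retro (or any of the others) ahead of the demo.

the all-hands, the client call, the handoff, the kickoff, the planning session, the standup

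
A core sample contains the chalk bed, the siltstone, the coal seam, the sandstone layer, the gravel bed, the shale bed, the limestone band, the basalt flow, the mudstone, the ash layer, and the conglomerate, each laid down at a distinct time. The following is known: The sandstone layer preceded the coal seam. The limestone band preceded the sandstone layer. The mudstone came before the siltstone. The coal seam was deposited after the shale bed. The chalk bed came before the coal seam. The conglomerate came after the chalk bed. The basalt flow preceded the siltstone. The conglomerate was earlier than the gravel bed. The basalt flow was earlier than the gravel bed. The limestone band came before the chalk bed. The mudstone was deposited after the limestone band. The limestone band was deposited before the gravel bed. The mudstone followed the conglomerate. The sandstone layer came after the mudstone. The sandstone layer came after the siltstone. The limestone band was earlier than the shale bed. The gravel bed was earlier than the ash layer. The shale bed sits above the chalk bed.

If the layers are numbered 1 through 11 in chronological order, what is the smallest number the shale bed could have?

3

The chalk bed and the limestone band must both come before the shale bed — 2 forced predecessors.
Nothing else is forced ahead of the shale bed, so its earliest slot is position 2 + 1 = 3.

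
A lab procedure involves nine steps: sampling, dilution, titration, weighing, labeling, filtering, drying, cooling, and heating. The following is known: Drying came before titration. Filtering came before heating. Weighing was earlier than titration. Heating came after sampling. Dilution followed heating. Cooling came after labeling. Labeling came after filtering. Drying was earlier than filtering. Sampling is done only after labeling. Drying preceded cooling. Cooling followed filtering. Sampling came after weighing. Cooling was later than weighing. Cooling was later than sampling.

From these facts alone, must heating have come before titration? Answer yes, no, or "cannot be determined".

cannot be determined

No chain of stated constraints runs from heating to titration, and none runs from titration to heating either.
So the relative order of heating and titration is not fixed by the given facts.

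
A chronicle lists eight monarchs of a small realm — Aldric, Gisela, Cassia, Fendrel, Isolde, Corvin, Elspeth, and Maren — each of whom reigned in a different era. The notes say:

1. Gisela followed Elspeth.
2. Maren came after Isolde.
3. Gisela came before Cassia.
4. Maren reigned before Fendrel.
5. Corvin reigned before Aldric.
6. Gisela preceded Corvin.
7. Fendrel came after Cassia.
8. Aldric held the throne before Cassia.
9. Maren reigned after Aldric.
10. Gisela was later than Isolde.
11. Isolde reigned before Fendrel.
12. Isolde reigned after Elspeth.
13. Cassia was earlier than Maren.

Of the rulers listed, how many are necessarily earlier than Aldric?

4

Directly stated before Aldric: Corvin.
Elspeth reaches Aldric via Elspeth → Gisela → Corvin → Aldric.
Gisela reaches Aldric via Gisela → Corvin → Aldric.
Isolde reaches Aldric via Isolde → Gisela → Corvin → Aldric.
No chain forces Maren (or any of the others) ahead of Aldric.
That's Corvin, Elspeth, Gisela, and Isolde — 4 in all.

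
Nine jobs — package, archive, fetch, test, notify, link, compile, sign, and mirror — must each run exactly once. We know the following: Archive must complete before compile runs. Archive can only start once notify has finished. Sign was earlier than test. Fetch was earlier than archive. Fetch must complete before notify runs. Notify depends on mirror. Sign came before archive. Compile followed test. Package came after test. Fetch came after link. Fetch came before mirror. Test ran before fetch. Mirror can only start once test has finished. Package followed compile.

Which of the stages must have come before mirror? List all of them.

Directly stated before mirror: fetch and test.
Link reaches mirror via link → fetch → mirror.
Sign reaches mirror via sign → test → mirror.
No chain forces compile (or any of the others) ahead of mirror.

fetch, link, sign, test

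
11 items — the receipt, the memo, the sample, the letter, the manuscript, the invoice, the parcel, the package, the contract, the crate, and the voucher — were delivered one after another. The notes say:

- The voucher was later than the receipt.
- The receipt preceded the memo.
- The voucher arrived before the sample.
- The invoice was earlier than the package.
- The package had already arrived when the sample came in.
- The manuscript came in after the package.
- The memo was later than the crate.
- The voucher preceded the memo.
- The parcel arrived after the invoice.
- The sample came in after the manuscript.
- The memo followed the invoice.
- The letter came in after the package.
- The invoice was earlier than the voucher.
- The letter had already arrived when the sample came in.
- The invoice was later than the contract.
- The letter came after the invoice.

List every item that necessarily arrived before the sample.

Directly stated before the sample: the letter, the manuscript, the package, and the voucher.
The contract reaches the sample via the contract → the invoice → the letter → the sample.
The invoice reaches the sample via the invoice → the letter → the sample.
The receipt reaches the sample via the receipt → the voucher → the sample.

the contract, the invoice, the letter, the manuscript, the package, the receipt, the voucher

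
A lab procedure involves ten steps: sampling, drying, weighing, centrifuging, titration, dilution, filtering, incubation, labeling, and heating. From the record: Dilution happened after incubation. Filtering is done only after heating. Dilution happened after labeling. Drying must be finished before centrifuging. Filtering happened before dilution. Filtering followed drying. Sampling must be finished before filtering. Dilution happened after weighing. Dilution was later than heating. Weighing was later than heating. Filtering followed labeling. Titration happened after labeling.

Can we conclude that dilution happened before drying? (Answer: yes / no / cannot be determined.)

no

Tracing the constraints gives drying → filtering → dilution, so drying must come before dilution.
That means dilution cannot be before drying.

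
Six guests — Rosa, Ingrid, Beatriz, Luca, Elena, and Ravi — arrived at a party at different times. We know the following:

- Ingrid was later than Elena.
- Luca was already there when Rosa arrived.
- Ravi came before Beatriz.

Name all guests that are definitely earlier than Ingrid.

Directly stated before Ingrid: Elena.

Elena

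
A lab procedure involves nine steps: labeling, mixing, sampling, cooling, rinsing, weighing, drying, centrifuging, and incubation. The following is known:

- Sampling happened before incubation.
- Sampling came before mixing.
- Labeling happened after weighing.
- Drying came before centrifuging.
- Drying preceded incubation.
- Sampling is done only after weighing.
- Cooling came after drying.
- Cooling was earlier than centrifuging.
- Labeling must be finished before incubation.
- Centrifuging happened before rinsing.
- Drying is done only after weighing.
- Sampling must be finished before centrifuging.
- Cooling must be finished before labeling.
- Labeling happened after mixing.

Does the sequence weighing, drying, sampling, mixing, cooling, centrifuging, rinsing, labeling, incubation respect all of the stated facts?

yes

Check each stated constraint against the proposed order — e.g. drying is ahead of incubation; weighing is ahead of labeling. Every pair is in the required order; nothing is violated.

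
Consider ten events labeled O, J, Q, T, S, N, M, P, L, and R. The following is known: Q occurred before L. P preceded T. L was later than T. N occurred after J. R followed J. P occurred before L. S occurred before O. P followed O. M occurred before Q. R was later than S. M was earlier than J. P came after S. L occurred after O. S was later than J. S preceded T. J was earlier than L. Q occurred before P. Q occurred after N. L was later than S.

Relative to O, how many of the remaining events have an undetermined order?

3

Forced before O: J, M, and S; forced after O: L, P, and T.
That leaves N, Q, and R with no forced order relative to O — 3.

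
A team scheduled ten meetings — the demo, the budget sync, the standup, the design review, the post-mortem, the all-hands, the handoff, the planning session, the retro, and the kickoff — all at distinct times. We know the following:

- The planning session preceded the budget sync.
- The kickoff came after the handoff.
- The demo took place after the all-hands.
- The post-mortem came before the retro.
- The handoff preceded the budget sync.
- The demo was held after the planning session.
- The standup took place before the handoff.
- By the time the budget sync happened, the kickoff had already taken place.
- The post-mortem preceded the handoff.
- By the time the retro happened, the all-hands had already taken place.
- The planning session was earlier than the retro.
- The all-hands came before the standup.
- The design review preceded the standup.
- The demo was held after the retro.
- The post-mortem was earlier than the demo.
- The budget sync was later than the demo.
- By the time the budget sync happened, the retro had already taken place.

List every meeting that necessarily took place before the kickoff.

the all-hands, the design review, the handoff, the post-mortem, the standup

Directly stated before the kickoff: the handoff.
The all-hands reaches the kickoff via the all-hands → the standup → the handoff → the kickoff.
The design review reaches the kickoff via the design review → the standup → the handoff → the kickoff.
The post-mortem reaches the kickoff via the post-mortem → the handoff → the kickoff.
Likewise the standup reaches the kickoff by chaining the stated constraints.
No chain forces the demo (or any of the others) ahead of the kickoff.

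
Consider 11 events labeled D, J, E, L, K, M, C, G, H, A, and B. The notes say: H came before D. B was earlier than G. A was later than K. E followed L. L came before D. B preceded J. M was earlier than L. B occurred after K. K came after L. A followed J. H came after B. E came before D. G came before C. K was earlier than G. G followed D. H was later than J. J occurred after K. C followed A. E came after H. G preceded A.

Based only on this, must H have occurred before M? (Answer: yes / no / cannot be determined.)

no

Tracing the constraints gives M → L → K → B → H, so M must come before H.
That means H cannot be before M.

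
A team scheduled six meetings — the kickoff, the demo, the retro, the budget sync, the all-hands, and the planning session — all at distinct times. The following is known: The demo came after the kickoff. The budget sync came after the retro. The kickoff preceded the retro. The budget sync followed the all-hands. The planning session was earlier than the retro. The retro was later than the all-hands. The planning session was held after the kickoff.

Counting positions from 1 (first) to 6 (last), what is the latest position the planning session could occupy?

The planning session must come before the budget sync and the retro — 2 meetings forced after it.
Everything else can be placed before the planning session in some valid order, so the planning session can sit as late as position 6 − 2 = 4.

4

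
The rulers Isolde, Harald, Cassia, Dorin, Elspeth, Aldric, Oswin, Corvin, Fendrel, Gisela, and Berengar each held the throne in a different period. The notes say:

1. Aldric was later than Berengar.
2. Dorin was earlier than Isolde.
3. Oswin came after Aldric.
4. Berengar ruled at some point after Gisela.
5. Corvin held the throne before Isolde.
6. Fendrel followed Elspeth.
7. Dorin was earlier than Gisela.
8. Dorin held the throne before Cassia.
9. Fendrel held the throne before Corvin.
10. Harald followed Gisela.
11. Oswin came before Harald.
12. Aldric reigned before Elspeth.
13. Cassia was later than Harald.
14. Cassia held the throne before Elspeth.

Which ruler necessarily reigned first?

Dorin has a chain of constraints placing them before every other ruler, so Dorin must be first.

Dorin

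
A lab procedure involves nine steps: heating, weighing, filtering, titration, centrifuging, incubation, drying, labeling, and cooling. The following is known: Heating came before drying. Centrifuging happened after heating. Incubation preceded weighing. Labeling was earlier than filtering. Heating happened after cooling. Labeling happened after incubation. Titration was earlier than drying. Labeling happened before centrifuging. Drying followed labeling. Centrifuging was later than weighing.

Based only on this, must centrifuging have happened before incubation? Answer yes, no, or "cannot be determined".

no

Tracing the constraints gives incubation → labeling → centrifuging, so incubation must come before centrifuging.
That means centrifuging cannot be before incubation.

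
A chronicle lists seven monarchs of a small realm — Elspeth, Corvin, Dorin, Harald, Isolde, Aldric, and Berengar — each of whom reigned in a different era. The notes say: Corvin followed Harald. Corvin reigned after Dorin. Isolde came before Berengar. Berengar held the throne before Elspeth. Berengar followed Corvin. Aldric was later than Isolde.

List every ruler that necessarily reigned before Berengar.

Corvin, Dorin, Harald, Isolde

Directly stated before Berengar: Corvin and Isolde.
Dorin reaches Berengar via Dorin → Corvin → Berengar.
Harald reaches Berengar via Harald → Corvin → Berengar.
No chain forces Aldric (or any of the others) ahead of Berengar.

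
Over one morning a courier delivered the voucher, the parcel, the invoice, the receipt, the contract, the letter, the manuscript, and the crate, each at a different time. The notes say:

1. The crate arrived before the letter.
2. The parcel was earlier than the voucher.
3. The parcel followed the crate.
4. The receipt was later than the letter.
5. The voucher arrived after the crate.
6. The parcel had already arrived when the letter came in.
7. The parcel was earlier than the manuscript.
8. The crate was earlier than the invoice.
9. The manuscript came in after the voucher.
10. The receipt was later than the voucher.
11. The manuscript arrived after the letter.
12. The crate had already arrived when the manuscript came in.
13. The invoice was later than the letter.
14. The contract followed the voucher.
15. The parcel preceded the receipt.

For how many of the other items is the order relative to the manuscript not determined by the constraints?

3

Forced before the manuscript: the crate, the letter, the parcel, and the voucher.
That leaves the contract, the invoice, and the receipt with no forced order relative to the manuscript — 3.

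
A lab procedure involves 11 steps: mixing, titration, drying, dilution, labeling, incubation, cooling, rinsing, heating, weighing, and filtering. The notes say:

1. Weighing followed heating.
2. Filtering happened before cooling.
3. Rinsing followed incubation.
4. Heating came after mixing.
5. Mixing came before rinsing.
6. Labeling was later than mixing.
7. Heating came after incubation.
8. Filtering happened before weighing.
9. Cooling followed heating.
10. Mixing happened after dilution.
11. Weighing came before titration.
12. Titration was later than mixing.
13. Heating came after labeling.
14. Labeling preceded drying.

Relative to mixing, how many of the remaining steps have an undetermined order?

Forced before mixing: dilution; forced after mixing: cooling, drying, heating, labeling, rinsing, titration, and weighing.
That leaves filtering and incubation with no forced order relative to mixing — 2.

2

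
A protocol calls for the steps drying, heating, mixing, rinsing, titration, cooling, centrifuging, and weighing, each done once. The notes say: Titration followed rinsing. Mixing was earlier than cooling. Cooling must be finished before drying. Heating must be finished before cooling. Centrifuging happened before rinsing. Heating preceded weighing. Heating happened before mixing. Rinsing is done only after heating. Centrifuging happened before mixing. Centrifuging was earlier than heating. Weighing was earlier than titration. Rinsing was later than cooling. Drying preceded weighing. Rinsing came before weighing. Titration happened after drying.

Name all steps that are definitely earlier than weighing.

centrifuging, cooling, drying, heating, mixing, rinsing

Directly stated before weighing: drying, heating, and rinsing.
Centrifuging reaches weighing via centrifuging → heating → weighing.
Cooling reaches weighing via cooling → drying → weighing.
Mixing reaches weighing via mixing → cooling → drying → weighing.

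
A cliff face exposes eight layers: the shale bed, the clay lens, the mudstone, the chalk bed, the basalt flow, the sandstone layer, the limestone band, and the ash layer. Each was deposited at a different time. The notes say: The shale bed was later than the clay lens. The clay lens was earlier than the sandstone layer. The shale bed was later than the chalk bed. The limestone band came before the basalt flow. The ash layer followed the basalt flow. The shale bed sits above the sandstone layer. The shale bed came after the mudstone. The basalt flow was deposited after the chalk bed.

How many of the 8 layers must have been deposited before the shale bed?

4

Directly stated before the shale bed: the chalk bed, the clay lens, the mudstone, and the sandstone layer.
That's the chalk bed, the clay lens, the mudstone, and the sandstone layer — 4 in all.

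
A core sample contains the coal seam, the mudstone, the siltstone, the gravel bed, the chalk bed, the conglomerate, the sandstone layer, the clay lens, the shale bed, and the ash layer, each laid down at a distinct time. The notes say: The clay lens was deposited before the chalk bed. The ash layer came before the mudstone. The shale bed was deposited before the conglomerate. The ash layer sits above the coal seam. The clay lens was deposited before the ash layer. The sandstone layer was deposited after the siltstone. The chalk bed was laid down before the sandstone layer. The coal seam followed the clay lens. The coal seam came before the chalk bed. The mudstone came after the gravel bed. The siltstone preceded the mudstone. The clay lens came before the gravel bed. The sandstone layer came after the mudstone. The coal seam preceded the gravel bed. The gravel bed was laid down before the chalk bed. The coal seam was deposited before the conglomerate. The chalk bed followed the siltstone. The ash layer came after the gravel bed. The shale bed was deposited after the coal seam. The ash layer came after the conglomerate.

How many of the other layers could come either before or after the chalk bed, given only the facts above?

4

Forced before the chalk bed: the clay lens, the coal seam, the gravel bed, and the siltstone; forced after the chalk bed: the sandstone layer.
That leaves the ash layer, the conglomerate, the mudstone, and the shale bed with no forced order relative to the chalk bed — 4.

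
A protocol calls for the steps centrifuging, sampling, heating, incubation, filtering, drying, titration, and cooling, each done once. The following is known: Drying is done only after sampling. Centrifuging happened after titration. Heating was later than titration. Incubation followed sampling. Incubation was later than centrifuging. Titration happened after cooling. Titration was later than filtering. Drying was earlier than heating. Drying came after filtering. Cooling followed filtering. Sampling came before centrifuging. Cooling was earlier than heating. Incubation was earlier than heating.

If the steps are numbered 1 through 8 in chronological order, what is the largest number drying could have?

Drying must come before heating — 1 step forced after it.
Everything else can be placed before drying in some valid order, so drying can sit as late as position 8 − 1 = 7.

7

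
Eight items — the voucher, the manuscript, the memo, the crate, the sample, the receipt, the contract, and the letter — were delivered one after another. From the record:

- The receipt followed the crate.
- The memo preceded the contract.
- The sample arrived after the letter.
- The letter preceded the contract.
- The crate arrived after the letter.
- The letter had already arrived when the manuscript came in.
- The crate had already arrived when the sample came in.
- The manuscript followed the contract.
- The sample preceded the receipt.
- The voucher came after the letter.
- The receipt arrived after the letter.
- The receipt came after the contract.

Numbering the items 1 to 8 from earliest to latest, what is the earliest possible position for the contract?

3

The letter and the memo must both come before the contract — 2 forced predecessors.
Nothing else is forced ahead of the contract, so its earliest slot is position 2 + 1 = 3.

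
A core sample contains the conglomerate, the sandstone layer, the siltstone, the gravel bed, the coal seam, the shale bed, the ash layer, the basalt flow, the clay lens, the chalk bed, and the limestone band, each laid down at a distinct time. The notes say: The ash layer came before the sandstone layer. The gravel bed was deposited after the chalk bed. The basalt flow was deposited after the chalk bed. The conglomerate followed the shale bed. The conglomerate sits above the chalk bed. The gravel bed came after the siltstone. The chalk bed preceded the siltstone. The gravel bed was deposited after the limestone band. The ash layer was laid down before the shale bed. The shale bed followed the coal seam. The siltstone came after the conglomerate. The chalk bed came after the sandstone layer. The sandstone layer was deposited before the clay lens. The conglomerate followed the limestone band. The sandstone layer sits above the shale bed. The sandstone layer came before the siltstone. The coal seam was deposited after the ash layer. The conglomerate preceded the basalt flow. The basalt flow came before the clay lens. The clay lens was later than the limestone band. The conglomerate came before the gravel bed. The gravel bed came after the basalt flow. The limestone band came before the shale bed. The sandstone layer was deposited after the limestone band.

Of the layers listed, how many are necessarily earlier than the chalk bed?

5

Directly stated before the chalk bed: the sandstone layer.
The ash layer reaches the chalk bed via the ash layer → the sandstone layer → the chalk bed.
The coal seam reaches the chalk bed via the coal seam → the shale bed → the sandstone layer → the chalk bed.
The limestone band reaches the chalk bed via the limestone band → the sandstone layer → the chalk bed.
Likewise the shale bed reaches the chalk bed by chaining the stated constraints.
That's the ash layer, the coal seam, the limestone band, the sandstone layer, and the shale bed — 5 in all.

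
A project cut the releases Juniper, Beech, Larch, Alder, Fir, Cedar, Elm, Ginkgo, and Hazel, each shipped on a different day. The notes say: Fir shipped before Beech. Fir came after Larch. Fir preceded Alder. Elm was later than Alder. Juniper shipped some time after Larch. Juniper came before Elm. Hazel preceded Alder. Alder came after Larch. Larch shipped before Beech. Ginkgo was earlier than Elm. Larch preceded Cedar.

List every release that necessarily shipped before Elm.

Directly stated before Elm: Alder, Ginkgo, and Juniper.
Fir reaches Elm via Fir → Alder → Elm.
Hazel reaches Elm via Hazel → Alder → Elm.
Larch reaches Elm via Larch → Alder → Elm.
No chain forces Cedar (or any of the others) ahead of Elm.

Alder, Fir, Ginkgo, Hazel, Juniper, Larch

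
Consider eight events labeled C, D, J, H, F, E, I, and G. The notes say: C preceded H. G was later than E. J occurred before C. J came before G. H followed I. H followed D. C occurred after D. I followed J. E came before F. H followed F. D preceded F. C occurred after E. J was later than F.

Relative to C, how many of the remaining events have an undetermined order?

Forced before C: D, E, F, and J; forced after C: H.
That leaves G and I with no forced order relative to C — 2.

2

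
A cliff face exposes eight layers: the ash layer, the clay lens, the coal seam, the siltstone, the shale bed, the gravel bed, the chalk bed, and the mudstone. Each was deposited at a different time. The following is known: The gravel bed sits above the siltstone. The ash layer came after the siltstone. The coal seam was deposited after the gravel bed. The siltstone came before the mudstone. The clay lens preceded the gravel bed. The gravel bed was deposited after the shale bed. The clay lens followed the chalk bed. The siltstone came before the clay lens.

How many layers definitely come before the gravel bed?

Directly stated before the gravel bed: the clay lens, the shale bed, and the siltstone.
The chalk bed reaches the gravel bed via the chalk bed → the clay lens → the gravel bed.
That's the chalk bed, the clay lens, the shale bed, and the siltstone — 4 in all.

4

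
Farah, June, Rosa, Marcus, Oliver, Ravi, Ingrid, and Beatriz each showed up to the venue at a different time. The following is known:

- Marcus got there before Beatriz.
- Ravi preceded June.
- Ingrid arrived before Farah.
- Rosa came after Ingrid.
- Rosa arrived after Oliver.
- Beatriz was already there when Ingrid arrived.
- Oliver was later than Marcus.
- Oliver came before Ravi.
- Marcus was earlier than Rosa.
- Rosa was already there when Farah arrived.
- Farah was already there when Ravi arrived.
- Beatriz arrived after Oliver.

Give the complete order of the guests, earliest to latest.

The constraints fix every adjacent pair, so only one ordering works:
Marcus → Oliver → Beatriz → Ingrid → Rosa → Farah → Ravi → June.

Marcus, Oliver, Beatriz, Ingrid, Rosa, Farah, Ravi, June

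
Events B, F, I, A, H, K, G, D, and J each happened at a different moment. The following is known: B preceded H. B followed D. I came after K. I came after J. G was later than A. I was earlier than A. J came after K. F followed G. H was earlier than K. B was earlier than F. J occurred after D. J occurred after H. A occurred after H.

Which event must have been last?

F

Every other event has a chain of constraints placing it before F, so F is last.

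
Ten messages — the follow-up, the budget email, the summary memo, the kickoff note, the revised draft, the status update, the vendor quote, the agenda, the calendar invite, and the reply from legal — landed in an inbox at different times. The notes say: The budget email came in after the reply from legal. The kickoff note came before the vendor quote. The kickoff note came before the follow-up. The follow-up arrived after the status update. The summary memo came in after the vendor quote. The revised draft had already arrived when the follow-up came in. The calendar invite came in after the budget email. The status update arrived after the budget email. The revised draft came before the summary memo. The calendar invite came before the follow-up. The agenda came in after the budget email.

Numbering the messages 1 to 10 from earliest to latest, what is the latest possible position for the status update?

9

The status update must come before the follow-up — 1 message forced after it.
Everything else can be placed before the status update in some valid order, so the status update can sit as late as position 10 − 1 = 9.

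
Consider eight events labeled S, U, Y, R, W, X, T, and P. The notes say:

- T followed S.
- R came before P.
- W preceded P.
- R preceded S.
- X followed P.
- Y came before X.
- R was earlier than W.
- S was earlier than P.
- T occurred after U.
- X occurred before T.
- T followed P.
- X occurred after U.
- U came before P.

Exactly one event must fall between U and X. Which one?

Tracing the constraints gives U → P → X, so P sits after U and before X.
No other event is forced both after U and before X.

P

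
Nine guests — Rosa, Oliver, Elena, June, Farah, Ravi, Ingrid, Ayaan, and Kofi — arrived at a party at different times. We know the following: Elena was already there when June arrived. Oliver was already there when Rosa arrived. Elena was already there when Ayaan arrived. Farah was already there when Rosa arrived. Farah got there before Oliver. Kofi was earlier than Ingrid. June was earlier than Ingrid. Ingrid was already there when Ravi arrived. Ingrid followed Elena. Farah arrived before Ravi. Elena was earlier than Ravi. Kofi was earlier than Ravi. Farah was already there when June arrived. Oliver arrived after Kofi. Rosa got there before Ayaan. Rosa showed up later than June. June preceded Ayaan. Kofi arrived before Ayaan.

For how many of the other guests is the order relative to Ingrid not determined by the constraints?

Forced before Ingrid: Elena, Farah, June, and Kofi; forced after Ingrid: Ravi.
That leaves Ayaan, Oliver, and Rosa with no forced order relative to Ingrid — 3.

3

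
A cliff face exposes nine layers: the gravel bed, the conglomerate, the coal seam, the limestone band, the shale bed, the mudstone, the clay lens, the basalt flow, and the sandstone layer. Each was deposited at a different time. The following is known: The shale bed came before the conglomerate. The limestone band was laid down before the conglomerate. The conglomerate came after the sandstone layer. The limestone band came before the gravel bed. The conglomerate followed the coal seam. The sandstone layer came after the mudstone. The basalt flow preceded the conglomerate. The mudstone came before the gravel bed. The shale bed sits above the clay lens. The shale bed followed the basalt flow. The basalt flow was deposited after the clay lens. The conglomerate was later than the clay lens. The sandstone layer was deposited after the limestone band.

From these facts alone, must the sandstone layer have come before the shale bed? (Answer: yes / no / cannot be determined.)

No chain of stated constraints runs from the sandstone layer to the shale bed, and none runs from the shale bed to the sandstone layer either.
So the relative order of the sandstone layer and the shale bed is not fixed by the given facts.

cannot be determined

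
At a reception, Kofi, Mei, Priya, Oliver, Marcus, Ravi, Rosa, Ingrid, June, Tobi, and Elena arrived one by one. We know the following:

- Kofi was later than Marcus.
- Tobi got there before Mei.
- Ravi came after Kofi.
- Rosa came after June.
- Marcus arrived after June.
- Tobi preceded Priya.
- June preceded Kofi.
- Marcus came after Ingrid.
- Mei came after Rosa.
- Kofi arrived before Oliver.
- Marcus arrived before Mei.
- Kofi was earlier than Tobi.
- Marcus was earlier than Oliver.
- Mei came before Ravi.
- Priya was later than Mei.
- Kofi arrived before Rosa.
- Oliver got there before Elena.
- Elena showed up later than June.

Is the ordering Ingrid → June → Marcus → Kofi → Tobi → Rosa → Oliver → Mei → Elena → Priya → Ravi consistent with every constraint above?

yes

Check each stated constraint against the proposed order — e.g. June is ahead of Elena; Kofi is ahead of Ravi. Every pair is in the required order; nothing is violated.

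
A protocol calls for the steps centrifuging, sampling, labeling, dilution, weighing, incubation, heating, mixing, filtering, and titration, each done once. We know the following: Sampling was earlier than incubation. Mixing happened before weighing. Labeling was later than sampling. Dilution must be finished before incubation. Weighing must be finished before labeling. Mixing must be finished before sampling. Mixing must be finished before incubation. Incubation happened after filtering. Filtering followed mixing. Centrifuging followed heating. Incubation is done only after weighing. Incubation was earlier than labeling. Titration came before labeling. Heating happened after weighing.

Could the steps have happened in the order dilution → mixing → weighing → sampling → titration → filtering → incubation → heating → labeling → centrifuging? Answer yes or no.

yes

Check each stated constraint against the proposed order — e.g. weighing is ahead of labeling; dilution is ahead of incubation. Every pair is in the required order; nothing is violated.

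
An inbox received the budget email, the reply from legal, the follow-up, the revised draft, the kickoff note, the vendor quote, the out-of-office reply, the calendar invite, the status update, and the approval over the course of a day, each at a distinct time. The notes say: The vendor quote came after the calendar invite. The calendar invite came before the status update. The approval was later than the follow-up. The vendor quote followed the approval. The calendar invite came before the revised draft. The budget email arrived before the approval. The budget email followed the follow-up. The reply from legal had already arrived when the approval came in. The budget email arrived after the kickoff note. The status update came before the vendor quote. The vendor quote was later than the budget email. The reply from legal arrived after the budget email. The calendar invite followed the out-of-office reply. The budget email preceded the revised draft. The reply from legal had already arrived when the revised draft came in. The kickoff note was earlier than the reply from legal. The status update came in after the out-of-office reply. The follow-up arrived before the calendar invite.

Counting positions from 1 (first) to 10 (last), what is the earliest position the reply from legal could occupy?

4

The budget email, the follow-up, and the kickoff note must all come before the reply from legal — 3 forced predecessors.
Nothing else is forced ahead of the reply from legal, so its earliest slot is position 3 + 1 = 4.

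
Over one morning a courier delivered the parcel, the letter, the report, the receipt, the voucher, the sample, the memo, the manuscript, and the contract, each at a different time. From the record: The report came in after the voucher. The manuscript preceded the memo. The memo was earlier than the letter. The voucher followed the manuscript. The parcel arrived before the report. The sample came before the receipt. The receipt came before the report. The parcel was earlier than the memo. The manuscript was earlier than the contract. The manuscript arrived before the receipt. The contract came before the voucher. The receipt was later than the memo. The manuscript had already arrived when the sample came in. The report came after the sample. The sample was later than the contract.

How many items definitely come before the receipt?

5

Directly stated before the receipt: the manuscript, the memo, and the sample.
The contract reaches the receipt via the contract → the sample → the receipt.
The parcel reaches the receipt via the parcel → the memo → the receipt.
No chain forces the report (or any of the others) ahead of the receipt.
That's the contract, the manuscript, the memo, the parcel, and the sample — 5 in all.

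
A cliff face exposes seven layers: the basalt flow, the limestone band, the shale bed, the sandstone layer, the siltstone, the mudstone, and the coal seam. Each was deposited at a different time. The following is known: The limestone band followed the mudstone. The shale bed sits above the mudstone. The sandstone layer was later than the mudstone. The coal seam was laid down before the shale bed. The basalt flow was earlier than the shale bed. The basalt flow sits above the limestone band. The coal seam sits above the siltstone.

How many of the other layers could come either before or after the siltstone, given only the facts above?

Forced after the siltstone: the coal seam and the shale bed.
That leaves the basalt flow, the limestone band, the mudstone, and the sandstone layer with no forced order relative to the siltstone — 4.

4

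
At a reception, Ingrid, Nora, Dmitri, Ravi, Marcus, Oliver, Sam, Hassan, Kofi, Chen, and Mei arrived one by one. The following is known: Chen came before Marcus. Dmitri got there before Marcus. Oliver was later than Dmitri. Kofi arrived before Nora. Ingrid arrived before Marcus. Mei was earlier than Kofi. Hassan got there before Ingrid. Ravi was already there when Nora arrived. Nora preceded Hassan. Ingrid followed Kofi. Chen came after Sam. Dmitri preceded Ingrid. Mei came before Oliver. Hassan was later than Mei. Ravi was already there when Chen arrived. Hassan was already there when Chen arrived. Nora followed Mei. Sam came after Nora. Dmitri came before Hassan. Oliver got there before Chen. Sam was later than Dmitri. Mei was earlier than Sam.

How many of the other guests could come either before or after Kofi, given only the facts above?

Forced before Kofi: Mei; forced after Kofi: Chen, Hassan, Ingrid, Marcus, Nora, and Sam.
That leaves Dmitri, Oliver, and Ravi with no forced order relative to Kofi — 3.

3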